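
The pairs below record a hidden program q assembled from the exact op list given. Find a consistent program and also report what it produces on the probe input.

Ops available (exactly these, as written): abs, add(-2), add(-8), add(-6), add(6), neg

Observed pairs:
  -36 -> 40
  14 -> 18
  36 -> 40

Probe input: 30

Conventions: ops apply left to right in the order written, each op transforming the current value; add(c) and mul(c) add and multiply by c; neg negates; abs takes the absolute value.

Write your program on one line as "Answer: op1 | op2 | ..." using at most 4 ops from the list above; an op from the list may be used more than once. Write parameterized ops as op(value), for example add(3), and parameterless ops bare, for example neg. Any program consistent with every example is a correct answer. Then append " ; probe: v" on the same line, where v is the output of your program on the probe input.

abs | add(6) | add(-2) ; probe: 34

Check, running the answer program on each example:
  -36 -> 36 -> 42 -> 40
  14 -> 14 -> 20 -> 18
  36 -> 36 -> 42 -> 40
  probe: 30 -> 30 -> 36 -> 34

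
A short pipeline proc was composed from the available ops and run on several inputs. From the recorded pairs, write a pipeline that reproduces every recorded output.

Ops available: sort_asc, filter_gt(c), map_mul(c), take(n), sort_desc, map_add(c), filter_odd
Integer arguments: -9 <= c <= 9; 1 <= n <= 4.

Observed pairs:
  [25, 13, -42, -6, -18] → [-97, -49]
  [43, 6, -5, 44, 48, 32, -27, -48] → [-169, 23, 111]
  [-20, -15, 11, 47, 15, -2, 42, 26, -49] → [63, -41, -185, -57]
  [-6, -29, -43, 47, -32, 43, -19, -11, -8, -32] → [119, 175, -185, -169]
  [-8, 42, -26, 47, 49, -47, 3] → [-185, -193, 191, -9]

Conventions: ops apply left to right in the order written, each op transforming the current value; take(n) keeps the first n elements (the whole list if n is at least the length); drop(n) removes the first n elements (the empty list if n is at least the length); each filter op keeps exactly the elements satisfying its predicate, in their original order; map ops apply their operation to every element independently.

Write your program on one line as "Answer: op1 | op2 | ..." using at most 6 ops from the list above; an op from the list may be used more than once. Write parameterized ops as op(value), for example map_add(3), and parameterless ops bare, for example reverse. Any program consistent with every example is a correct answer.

map_add(-2) | filter_odd | take(4) | map_mul(-4) | map_add(-5)

Check, running the answer program on each example:
  [25, 13, -42, -6, -18] -> [23, 11, -44, -8, -20] -> [23, 11] -> [23, 11] -> [-92, -44] -> [-97, -49]
  [43, 6, -5, 44, 48, 32, -27, -48] -> [41, 4, -7, 42, 46, 30, -29, -50] -> [41, -7, -29] -> [41, -7, -29] -> [-164, 28, 116] -> [-169, 23, 111]
  [-20, -15, 11, 47, 15, -2, 42, 26, -49] -> [-22, -17, 9, 45, 13, -4, 40, 24, -51] -> [-17, 9, 45, 13, -51] -> [-17, 9, 45, 13] -> [68, -36, -180, -52] -> [63, -41, -185, -57]
  [-6, -29, -43, 47, -32, 43, -19, -11, -8, -32] -> [-8, -31, -45, 45, -34, 41, -21, -13, -10, -34] -> [-31, -45, 45, 41, -21, -13] -> [-31, -45, 45, 41] -> [124, 180, -180, -164] -> [119, 175, -185, -169]
  [-8, 42, -26, 47, 49, -47, 3] -> [-10, 40, -28, 45, 47, -49, 1] -> [45, 47, -49, 1] -> [45, 47, -49, 1] -> [-180, -188, 196, -4] -> [-185, -193, 191, -9]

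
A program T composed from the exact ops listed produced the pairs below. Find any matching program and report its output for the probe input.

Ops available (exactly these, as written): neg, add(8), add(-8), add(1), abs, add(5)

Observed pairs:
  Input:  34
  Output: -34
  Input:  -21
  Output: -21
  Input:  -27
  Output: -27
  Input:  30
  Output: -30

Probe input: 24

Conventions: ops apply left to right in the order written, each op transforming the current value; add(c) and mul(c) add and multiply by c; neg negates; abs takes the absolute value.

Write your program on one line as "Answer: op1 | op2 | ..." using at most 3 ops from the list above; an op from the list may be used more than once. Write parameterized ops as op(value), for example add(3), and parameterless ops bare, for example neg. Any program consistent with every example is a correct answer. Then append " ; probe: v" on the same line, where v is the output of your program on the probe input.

abs | neg ; probe: -24

Check, running the answer program on each example:
  34 -> 34 -> -34
  -21 -> 21 -> -21
  -27 -> 27 -> -27
  30 -> 30 -> -30
  probe: 24 -> 24 -> -24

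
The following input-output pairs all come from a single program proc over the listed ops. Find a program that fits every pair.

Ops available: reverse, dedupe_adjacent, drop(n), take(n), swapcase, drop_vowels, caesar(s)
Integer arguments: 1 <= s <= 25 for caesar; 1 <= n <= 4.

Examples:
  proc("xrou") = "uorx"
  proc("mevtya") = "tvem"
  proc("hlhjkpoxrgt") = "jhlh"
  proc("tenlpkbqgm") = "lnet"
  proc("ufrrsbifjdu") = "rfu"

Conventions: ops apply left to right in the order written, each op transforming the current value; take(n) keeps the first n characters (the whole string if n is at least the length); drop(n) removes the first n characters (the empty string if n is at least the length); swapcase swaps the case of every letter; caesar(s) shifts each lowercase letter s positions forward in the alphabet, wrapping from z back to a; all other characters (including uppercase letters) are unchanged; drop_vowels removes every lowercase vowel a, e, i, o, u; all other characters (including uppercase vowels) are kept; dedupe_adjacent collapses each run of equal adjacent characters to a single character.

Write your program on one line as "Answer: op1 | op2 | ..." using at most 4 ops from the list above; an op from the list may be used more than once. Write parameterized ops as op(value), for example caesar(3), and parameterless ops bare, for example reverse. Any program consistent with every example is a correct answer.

take(4) | dedupe_adjacent | reverse

Check, running the answer program on each example:
  "xrou" -> "xrou" -> "xrou" -> "uorx"
  "mevtya" -> "mevt" -> "mevt" -> "tvem"
  "hlhjkpoxrgt" -> "hlhj" -> "hlhj" -> "jhlh"
  "tenlpkbqgm" -> "tenl" -> "tenl" -> "lnet"
  "ufrrsbifjdu" -> "ufrr" -> "ufr" -> "rfu"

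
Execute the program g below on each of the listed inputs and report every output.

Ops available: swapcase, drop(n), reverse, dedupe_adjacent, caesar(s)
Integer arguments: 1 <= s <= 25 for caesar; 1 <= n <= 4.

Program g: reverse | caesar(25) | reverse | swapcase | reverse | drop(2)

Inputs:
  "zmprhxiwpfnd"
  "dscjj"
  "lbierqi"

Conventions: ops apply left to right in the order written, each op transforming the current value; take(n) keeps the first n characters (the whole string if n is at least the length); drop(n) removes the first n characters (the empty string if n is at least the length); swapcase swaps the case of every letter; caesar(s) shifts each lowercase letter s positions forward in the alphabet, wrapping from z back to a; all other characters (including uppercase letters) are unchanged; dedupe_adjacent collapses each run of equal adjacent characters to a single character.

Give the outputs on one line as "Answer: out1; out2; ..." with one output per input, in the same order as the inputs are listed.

"EOVHWGQOLY"; "BRC"; "QDHAK"

Execution, op by op:
  "zmprhxiwpfnd" -> "dnfpwixhrpmz" -> "cmeovhwgqoly" -> "yloqgwhvoemc" -> "YLOQGWHVOEMC" -> "CMEOVHWGQOLY" -> "EOVHWGQOLY"
  "dscjj" -> "jjcsd" -> "iibrc" -> "crbii" -> "CRBII" -> "IIBRC" -> "BRC"
  "lbierqi" -> "iqreibl" -> "hpqdhak" -> "kahdqph" -> "KAHDQPH" -> "HPQDHAK" -> "QDHAK"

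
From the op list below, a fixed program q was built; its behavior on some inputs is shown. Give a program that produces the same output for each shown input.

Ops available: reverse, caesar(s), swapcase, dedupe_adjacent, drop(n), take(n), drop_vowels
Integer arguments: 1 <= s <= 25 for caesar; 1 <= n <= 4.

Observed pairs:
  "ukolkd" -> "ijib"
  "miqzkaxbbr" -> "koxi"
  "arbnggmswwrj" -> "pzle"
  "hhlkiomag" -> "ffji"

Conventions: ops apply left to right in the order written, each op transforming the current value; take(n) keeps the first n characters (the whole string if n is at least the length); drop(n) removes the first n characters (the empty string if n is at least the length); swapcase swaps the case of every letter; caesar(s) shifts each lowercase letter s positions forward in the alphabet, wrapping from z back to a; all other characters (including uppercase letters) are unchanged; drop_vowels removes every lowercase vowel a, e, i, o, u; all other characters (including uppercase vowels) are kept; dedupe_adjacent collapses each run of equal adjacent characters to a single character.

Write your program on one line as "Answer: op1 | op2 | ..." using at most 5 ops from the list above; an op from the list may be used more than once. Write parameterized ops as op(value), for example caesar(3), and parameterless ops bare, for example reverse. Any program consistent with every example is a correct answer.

drop_vowels | caesar(19) | caesar(5) | take(4)

Check, running the answer program on each example:
  "ukolkd" -> "klkd" -> "dedw" -> "ijib" -> "ijib"
  "miqzkaxbbr" -> "mqzkxbbr" -> "fjsdquuk" -> "koxivzzp" -> "koxi"
  "arbnggmswwrj" -> "rbnggmswwrj" -> "kugzzflppkc" -> "pzleekquuph" -> "pzle"
  "hhlkiomag" -> "hhlkmg" -> "aaedfz" -> "ffjike" -> "ffji"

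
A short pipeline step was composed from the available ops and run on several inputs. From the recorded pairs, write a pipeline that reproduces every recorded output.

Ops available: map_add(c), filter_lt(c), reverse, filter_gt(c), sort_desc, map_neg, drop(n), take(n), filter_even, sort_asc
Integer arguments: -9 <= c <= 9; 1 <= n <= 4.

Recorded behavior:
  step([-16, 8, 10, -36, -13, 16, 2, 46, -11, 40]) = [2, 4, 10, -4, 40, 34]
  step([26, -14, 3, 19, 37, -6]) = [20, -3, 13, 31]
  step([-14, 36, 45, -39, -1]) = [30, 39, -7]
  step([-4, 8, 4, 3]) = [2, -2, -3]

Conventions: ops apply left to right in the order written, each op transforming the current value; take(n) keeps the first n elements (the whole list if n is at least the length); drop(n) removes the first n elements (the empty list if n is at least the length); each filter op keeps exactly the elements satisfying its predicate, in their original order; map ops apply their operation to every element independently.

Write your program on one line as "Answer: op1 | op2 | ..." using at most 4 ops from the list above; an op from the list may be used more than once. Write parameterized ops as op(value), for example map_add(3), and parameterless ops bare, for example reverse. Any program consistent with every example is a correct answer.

filter_gt(-6) | filter_gt(-4) | map_add(-6)

Check, running the answer program on each example:
  [-16, 8, 10, -36, -13, 16, 2, 46, -11, 40] -> [8, 10, 16, 2, 46, 40] -> [8, 10, 16, 2, 46, 40] -> [2, 4, 10, -4, 40, 34]
  [26, -14, 3, 19, 37, -6] -> [26, 3, 19, 37] -> [26, 3, 19, 37] -> [20, -3, 13, 31]
  [-14, 36, 45, -39, -1] -> [36, 45, -1] -> [36, 45, -1] -> [30, 39, -7]
  [-4, 8, 4, 3] -> [-4, 8, 4, 3] -> [8, 4, 3] -> [2, -2, -3]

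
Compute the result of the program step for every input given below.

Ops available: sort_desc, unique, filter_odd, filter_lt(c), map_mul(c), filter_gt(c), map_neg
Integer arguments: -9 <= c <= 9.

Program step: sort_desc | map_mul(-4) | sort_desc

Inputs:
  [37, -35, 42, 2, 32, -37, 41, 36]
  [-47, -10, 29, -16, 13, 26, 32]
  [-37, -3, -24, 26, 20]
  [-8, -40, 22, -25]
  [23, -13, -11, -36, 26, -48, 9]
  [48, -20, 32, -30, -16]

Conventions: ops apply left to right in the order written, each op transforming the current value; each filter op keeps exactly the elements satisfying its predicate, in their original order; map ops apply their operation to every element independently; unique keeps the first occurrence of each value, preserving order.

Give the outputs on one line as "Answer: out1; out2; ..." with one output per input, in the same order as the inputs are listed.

Execution, op by op:
  [37, -35, 42, 2, 32, -37, 41, 36] -> [42, 41, 37, 36, 32, 2, -35, -37] -> [-168, -164, -148, -144, -128, -8, 140, 148] -> [148, 140, -8, -128, -144, -148, -164, -168]
  [-47, -10, 29, -16, 13, 26, 32] -> [32, 29, 26, 13, -10, -16, -47] -> [-128, -116, -104, -52, 40, 64, 188] -> [188, 64, 40, -52, -104, -116, -128]
  [-37, -3, -24, 26, 20] -> [26, 20, -3, -24, -37] -> [-104, -80, 12, 96, 148] -> [148, 96, 12, -80, -104]
  [-8, -40, 22, -25] -> [22, -8, -25, -40] -> [-88, 32, 100, 160] -> [160, 100, 32, -88]
  [23, -13, -11, -36, 26, -48, 9] -> [26, 23, 9, -11, -13, -36, -48] -> [-104, -92, -36, 44, 52, 144, 192] -> [192, 144, 52, 44, -36, -92, -104]
  [48, -20, 32, -30, -16] -> [48, 32, -16, -20, -30] -> [-192, -128, 64, 80, 120] -> [120, 80, 64, -128, -192]

[148, 140, -8, -128, -144, -148, -164, -168]; [188, 64, 40, -52, -104, -116, -128]; [148, 96, 12, -80, -104]; [160, 100, 32, -88]; [192, 144, 52, 44, -36, -92, -104]; [120, 80, 64, -128, -192]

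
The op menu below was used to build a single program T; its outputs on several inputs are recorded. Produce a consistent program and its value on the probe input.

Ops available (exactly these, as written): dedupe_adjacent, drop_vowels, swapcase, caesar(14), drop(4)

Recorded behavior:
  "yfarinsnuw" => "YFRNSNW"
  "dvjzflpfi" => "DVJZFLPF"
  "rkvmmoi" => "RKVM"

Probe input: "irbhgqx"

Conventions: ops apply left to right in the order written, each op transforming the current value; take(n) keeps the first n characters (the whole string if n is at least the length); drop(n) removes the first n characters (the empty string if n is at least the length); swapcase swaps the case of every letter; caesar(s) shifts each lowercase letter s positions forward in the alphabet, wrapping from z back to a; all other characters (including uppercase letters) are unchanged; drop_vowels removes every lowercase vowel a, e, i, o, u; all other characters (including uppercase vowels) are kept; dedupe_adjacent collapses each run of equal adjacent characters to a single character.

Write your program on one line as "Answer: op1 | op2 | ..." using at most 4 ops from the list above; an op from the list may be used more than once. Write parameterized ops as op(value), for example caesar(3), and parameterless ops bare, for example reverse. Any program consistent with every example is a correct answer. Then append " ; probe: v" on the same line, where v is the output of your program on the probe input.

drop_vowels | dedupe_adjacent | swapcase ; probe: "RBHGQX"

Check, running the answer program on each example:
  "yfarinsnuw" -> "yfrnsnw" -> "yfrnsnw" -> "YFRNSNW"
  "dvjzflpfi" -> "dvjzflpf" -> "dvjzflpf" -> "DVJZFLPF"
  "rkvmmoi" -> "rkvmm" -> "rkvm" -> "RKVM"
  probe: "irbhgqx" -> "rbhgqx" -> "rbhgqx" -> "RBHGQX"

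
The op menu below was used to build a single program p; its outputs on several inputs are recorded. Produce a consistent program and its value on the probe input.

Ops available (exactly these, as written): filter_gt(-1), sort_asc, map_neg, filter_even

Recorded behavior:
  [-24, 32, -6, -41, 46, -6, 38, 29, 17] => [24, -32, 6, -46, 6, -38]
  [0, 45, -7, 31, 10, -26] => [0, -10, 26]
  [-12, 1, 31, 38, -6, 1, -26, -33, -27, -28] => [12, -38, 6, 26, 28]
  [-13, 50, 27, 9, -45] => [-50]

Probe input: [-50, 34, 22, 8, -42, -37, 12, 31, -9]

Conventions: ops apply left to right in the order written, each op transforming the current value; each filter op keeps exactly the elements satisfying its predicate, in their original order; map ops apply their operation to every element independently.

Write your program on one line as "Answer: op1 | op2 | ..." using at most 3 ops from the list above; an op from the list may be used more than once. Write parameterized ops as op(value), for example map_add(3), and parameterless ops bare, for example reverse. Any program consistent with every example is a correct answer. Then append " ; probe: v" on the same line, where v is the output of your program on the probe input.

map_neg | filter_even ; probe: [50, -34, -22, -8, 42, -12]

Check, running the answer program on each example:
  [-24, 32, -6, -41, 46, -6, 38, 29, 17] -> [24, -32, 6, 41, -46, 6, -38, -29, -17] -> [24, -32, 6, -46, 6, -38]
  [0, 45, -7, 31, 10, -26] -> [0, -45, 7, -31, -10, 26] -> [0, -10, 26]
  [-12, 1, 31, 38, -6, 1, -26, -33, -27, -28] -> [12, -1, -31, -38, 6, -1, 26, 33, 27, 28] -> [12, -38, 6, 26, 28]
  [-13, 50, 27, 9, -45] -> [13, -50, -27, -9, 45] -> [-50]
  probe: [-50, 34, 22, 8, -42, -37, 12, 31, -9] -> [50, -34, -22, -8, 42, 37, -12, -31, 9] -> [50, -34, -22, -8, 42, -12]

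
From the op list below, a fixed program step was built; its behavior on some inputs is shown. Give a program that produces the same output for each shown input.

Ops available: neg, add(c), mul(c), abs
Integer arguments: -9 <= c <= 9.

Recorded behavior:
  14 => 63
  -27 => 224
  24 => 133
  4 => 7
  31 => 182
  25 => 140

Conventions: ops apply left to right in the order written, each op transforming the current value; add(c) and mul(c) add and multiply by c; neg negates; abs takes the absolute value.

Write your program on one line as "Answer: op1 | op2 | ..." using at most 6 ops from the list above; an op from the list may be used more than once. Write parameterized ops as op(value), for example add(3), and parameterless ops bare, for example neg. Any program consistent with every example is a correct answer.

mul(-1) | add(5) | neg | mul(-7) | abs

Check, running the answer program on each example:
  14 -> -14 -> -9 -> 9 -> -63 -> 63
  -27 -> 27 -> 32 -> -32 -> 224 -> 224
  24 -> -24 -> -19 -> 19 -> -133 -> 133
  4 -> -4 -> 1 -> -1 -> 7 -> 7
  31 -> -31 -> -26 -> 26 -> -182 -> 182
  25 -> -25 -> -20 -> 20 -> -140 -> 140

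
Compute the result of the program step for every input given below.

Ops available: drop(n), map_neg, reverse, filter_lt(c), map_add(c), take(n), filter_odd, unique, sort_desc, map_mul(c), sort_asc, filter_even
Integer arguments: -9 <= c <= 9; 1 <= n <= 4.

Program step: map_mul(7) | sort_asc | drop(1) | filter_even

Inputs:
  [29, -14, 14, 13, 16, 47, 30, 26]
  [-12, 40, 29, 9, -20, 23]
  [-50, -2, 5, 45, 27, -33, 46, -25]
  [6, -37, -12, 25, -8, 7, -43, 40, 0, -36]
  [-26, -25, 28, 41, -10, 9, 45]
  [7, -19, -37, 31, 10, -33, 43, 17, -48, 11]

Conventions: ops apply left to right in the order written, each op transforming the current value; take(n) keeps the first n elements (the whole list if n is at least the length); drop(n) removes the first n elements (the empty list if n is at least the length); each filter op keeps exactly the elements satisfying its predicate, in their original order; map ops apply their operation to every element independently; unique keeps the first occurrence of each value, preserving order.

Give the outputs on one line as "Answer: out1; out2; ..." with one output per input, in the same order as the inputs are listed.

[98, 112, 182, 210]; [-84, 280]; [-14, 322]; [-252, -84, -56, 0, 42, 280]; [-70, 196]; [70]

Execution, op by op:
  [29, -14, 14, 13, 16, 47, 30, 26] -> [203, -98, 98, 91, 112, 329, 210, 182] -> [-98, 91, 98, 112, 182, 203, 210, 329] -> [91, 98, 112, 182, 203, 210, 329] -> [98, 112, 182, 210]
  [-12, 40, 29, 9, -20, 23] -> [-84, 280, 203, 63, -140, 161] -> [-140, -84, 63, 161, 203, 280] -> [-84, 63, 161, 203, 280] -> [-84, 280]
  [-50, -2, 5, 45, 27, -33, 46, -25] -> [-350, -14, 35, 315, 189, -231, 322, -175] -> [-350, -231, -175, -14, 35, 189, 315, 322] -> [-231, -175, -14, 35, 189, 315, 322] -> [-14, 322]
  [6, -37, -12, 25, -8, 7, -43, 40, 0, -36] -> [42, -259, -84, 175, -56, 49, -301, 280, 0, -252] -> [-301, -259, -252, -84, -56, 0, 42, 49, 175, 280] -> [-259, -252, -84, -56, 0, 42, 49, 175, 280] -> [-252, -84, -56, 0, 42, 280]
  [-26, -25, 28, 41, -10, 9, 45] -> [-182, -175, 196, 287, -70, 63, 315] -> [-182, -175, -70, 63, 196, 287, 315] -> [-175, -70, 63, 196, 287, 315] -> [-70, 196]
  [7, -19, -37, 31, 10, -33, 43, 17, -48, 11] -> [49, -133, -259, 217, 70, -231, 301, 119, -336, 77] -> [-336, -259, -231, -133, 49, 70, 77, 119, 217, 301] -> [-259, -231, -133, 49, 70, 77, 119, 217, 301] -> [70]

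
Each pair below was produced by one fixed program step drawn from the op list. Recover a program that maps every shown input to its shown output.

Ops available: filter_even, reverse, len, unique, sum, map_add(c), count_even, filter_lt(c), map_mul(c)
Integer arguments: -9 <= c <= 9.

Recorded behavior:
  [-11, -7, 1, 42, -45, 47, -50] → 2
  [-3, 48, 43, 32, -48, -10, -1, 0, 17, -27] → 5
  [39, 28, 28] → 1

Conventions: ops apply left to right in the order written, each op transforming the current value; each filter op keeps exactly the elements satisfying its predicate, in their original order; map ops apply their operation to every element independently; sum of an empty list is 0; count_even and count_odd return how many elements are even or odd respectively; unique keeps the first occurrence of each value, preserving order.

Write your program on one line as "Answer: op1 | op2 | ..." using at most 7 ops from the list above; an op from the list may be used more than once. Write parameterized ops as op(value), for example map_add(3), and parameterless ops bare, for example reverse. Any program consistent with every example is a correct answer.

filter_even | map_add(7) | reverse | unique | map_mul(2) | len

Check, running the answer program on each example:
  [-11, -7, 1, 42, -45, 47, -50] -> [42, -50] -> [49, -43] -> [-43, 49] -> [-43, 49] -> [-86, 98] -> 2
  [-3, 48, 43, 32, -48, -10, -1, 0, 17, -27] -> [48, 32, -48, -10, 0] -> [55, 39, -41, -3, 7] -> [7, -3, -41, 39, 55] -> [7, -3, -41, 39, 55] -> [14, -6, -82, 78, 110] -> 5
  [39, 28, 28] -> [28, 28] -> [35, 35] -> [35, 35] -> [35] -> [70] -> 1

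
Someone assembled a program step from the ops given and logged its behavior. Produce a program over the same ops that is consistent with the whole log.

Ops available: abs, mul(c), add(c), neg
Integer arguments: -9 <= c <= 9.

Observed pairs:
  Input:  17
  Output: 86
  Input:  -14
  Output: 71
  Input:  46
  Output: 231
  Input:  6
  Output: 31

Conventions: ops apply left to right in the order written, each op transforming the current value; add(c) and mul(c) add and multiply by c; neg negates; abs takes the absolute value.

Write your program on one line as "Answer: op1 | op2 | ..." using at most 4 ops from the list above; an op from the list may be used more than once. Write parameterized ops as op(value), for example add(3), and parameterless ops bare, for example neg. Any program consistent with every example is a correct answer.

abs | neg | mul(-5) | add(1)

Check, running the answer program on each example:
  17 -> 17 -> -17 -> 85 -> 86
  -14 -> 14 -> -14 -> 70 -> 71
  46 -> 46 -> -46 -> 230 -> 231
  6 -> 6 -> -6 -> 30 -> 31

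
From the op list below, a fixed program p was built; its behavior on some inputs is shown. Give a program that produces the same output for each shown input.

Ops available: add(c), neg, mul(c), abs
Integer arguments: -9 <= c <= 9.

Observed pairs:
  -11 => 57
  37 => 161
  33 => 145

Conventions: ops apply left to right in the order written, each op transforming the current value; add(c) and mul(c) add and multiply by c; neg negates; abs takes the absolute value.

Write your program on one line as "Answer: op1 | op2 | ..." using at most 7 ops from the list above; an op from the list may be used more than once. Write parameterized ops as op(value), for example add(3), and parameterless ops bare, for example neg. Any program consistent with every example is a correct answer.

abs | neg | mul(4) | neg | add(5) | add(8)

Check, running the answer program on each example:
  -11 -> 11 -> -11 -> -44 -> 44 -> 49 -> 57
  37 -> 37 -> -37 -> -148 -> 148 -> 153 -> 161
  33 -> 33 -> -33 -> -132 -> 132 -> 137 -> 145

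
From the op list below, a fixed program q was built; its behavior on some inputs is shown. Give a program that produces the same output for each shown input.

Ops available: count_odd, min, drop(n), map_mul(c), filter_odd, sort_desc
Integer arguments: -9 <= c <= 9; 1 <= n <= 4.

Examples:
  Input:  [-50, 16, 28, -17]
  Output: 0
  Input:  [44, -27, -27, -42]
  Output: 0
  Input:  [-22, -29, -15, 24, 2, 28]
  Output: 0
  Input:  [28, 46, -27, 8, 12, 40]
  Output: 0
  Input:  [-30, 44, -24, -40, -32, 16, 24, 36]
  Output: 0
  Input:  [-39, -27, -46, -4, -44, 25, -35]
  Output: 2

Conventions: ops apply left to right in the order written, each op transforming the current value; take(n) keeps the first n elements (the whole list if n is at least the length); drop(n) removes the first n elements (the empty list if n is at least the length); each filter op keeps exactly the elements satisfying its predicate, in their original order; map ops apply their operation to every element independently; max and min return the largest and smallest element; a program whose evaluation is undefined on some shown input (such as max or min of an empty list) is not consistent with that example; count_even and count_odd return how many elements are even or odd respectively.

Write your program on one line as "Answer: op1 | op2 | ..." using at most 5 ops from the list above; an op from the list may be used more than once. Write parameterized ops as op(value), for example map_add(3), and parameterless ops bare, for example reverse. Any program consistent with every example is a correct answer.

map_mul(-9) | drop(4) | sort_desc | filter_odd | count_odd

Check, running the answer program on each example:
  [-50, 16, 28, -17] -> [450, -144, -252, 153] -> [] -> [] -> [] -> 0
  [44, -27, -27, -42] -> [-396, 243, 243, 378] -> [] -> [] -> [] -> 0
  [-22, -29, -15, 24, 2, 28] -> [198, 261, 135, -216, -18, -252] -> [-18, -252] -> [-18, -252] -> [] -> 0
  [28, 46, -27, 8, 12, 40] -> [-252, -414, 243, -72, -108, -360] -> [-108, -360] -> [-108, -360] -> [] -> 0
  [-30, 44, -24, -40, -32, 16, 24, 36] -> [270, -396, 216, 360, 288, -144, -216, -324] -> [288, -144, -216, -324] -> [288, -144, -216, -324] -> [] -> 0
  [-39, -27, -46, -4, -44, 25, -35] -> [351, 243, 414, 36, 396, -225, 315] -> [396, -225, 315] -> [396, 315, -225] -> [315, -225] -> 2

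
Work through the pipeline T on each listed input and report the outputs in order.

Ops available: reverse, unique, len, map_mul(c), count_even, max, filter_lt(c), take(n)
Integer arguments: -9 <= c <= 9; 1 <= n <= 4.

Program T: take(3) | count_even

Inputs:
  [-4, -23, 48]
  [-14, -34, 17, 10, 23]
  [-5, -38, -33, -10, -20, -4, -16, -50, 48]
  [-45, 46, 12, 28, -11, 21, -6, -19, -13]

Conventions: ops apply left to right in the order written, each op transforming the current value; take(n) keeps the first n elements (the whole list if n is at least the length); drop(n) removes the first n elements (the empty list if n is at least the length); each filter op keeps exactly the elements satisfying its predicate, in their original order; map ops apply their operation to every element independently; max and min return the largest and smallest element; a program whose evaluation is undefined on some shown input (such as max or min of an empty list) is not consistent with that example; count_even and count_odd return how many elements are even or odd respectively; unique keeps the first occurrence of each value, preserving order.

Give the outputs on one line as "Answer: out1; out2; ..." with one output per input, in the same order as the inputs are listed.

2; 2; 1; 2

Execution, op by op:
  [-4, -23, 48] -> [-4, -23, 48] -> 2
  [-14, -34, 17, 10, 23] -> [-14, -34, 17] -> 2
  [-5, -38, -33, -10, -20, -4, -16, -50, 48] -> [-5, -38, -33] -> 1
  [-45, 46, 12, 28, -11, 21, -6, -19, -13] -> [-45, 46, 12] -> 2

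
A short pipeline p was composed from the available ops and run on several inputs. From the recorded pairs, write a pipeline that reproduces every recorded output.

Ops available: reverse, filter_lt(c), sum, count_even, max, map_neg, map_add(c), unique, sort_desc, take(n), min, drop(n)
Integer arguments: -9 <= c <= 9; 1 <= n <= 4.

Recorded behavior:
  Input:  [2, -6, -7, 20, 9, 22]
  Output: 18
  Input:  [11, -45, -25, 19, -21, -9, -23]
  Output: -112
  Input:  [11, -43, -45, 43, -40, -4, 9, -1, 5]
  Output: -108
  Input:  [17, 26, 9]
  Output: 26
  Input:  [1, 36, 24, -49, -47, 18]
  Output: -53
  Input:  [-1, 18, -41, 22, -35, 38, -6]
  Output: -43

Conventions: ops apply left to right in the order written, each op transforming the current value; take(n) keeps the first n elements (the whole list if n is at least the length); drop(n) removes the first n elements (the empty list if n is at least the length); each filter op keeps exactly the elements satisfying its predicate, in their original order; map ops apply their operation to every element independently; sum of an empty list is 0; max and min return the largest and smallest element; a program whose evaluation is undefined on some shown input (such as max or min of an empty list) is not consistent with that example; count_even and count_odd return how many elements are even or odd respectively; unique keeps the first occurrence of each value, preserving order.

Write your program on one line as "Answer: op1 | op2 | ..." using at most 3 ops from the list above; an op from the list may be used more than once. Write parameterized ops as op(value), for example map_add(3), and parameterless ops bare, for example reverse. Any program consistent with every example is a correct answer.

sort_desc | drop(1) | sum

Check, running the answer program on each example:
  [2, -6, -7, 20, 9, 22] -> [22, 20, 9, 2, -6, -7] -> [20, 9, 2, -6, -7] -> 18
  [11, -45, -25, 19, -21, -9, -23] -> [19, 11, -9, -21, -23, -25, -45] -> [11, -9, -21, -23, -25, -45] -> -112
  [11, -43, -45, 43, -40, -4, 9, -1, 5] -> [43, 11, 9, 5, -1, -4, -40, -43, -45] -> [11, 9, 5, -1, -4, -40, -43, -45] -> -108
  [17, 26, 9] -> [26, 17, 9] -> [17, 9] -> 26
  [1, 36, 24, -49, -47, 18] -> [36, 24, 18, 1, -47, -49] -> [24, 18, 1, -47, -49] -> -53
  [-1, 18, -41, 22, -35, 38, -6] -> [38, 22, 18, -1, -6, -35, -41] -> [22, 18, -1, -6, -35, -41] -> -43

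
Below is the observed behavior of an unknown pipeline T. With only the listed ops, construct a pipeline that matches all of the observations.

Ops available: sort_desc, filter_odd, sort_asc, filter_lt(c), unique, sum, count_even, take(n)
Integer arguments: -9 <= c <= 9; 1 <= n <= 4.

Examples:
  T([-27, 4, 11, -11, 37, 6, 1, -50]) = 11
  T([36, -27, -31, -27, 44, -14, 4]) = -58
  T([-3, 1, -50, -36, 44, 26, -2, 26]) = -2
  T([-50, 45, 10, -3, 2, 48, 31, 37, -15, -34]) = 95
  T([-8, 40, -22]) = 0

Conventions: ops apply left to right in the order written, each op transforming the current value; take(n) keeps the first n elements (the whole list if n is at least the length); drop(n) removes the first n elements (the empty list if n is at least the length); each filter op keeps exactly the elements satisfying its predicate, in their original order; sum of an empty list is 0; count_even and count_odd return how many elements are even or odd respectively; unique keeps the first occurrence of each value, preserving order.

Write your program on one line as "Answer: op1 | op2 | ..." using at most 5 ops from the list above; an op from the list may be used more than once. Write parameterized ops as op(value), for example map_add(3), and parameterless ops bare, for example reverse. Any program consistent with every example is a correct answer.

unique | filter_odd | sort_desc | sum

Check, running the answer program on each example:
  [-27, 4, 11, -11, 37, 6, 1, -50] -> [-27, 4, 11, -11, 37, 6, 1, -50] -> [-27, 11, -11, 37, 1] -> [37, 11, 1, -11, -27] -> 11
  [36, -27, -31, -27, 44, -14, 4] -> [36, -27, -31, 44, -14, 4] -> [-27, -31] -> [-27, -31] -> -58
  [-3, 1, -50, -36, 44, 26, -2, 26] -> [-3, 1, -50, -36, 44, 26, -2] -> [-3, 1] -> [1, -3] -> -2
  [-50, 45, 10, -3, 2, 48, 31, 37, -15, -34] -> [-50, 45, 10, -3, 2, 48, 31, 37, -15, -34] -> [45, -3, 31, 37, -15] -> [45, 37, 31, -3, -15] -> 95
  [-8, 40, -22] -> [-8, 40, -22] -> [] -> [] -> 0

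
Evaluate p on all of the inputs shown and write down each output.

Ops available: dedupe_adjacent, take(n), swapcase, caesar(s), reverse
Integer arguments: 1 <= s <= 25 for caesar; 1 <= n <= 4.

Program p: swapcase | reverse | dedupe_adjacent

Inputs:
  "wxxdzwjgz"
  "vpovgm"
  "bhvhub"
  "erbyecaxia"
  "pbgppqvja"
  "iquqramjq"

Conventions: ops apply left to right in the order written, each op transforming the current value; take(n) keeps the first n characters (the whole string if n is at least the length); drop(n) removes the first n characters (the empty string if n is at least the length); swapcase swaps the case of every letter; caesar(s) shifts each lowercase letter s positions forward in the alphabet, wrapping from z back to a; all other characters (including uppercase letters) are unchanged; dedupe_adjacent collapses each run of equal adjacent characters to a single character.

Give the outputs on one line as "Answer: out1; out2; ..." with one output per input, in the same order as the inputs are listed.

Execution, op by op:
  "wxxdzwjgz" -> "WXXDZWJGZ" -> "ZGJWZDXXW" -> "ZGJWZDXW"
  "vpovgm" -> "VPOVGM" -> "MGVOPV" -> "MGVOPV"
  "bhvhub" -> "BHVHUB" -> "BUHVHB" -> "BUHVHB"
  "erbyecaxia" -> "ERBYECAXIA" -> "AIXACEYBRE" -> "AIXACEYBRE"
  "pbgppqvja" -> "PBGPPQVJA" -> "AJVQPPGBP" -> "AJVQPGBP"
  "iquqramjq" -> "IQUQRAMJQ" -> "QJMARQUQI" -> "QJMARQUQI"

"ZGJWZDXW"; "MGVOPV"; "BUHVHB"; "AIXACEYBRE"; "AJVQPGBP"; "QJMARQUQI"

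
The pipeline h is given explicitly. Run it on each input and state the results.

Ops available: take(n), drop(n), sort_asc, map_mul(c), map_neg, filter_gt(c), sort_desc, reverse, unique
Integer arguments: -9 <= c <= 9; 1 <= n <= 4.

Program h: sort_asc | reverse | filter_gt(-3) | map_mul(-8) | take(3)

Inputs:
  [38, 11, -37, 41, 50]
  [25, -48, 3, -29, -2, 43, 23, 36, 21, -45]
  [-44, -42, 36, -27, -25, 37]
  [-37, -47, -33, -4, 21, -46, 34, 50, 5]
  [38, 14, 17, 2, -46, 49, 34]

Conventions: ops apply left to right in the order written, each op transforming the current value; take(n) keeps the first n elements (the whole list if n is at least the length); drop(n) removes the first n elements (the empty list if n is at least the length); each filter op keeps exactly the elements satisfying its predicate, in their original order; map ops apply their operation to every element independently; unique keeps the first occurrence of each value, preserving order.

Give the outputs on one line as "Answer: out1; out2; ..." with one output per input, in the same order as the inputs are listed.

Execution, op by op:
  [38, 11, -37, 41, 50] -> [-37, 11, 38, 41, 50] -> [50, 41, 38, 11, -37] -> [50, 41, 38, 11] -> [-400, -328, -304, -88] -> [-400, -328, -304]
  [25, -48, 3, -29, -2, 43, 23, 36, 21, -45] -> [-48, -45, -29, -2, 3, 21, 23, 25, 36, 43] -> [43, 36, 25, 23, 21, 3, -2, -29, -45, -48] -> [43, 36, 25, 23, 21, 3, -2] -> [-344, -288, -200, -184, -168, -24, 16] -> [-344, -288, -200]
  [-44, -42, 36, -27, -25, 37] -> [-44, -42, -27, -25, 36, 37] -> [37, 36, -25, -27, -42, -44] -> [37, 36] -> [-296, -288] -> [-296, -288]
  [-37, -47, -33, -4, 21, -46, 34, 50, 5] -> [-47, -46, -37, -33, -4, 5, 21, 34, 50] -> [50, 34, 21, 5, -4, -33, -37, -46, -47] -> [50, 34, 21, 5] -> [-400, -272, -168, -40] -> [-400, -272, -168]
  [38, 14, 17, 2, -46, 49, 34] -> [-46, 2, 14, 17, 34, 38, 49] -> [49, 38, 34, 17, 14, 2, -46] -> [49, 38, 34, 17, 14, 2] -> [-392, -304, -272, -136, -112, -16] -> [-392, -304, -272]

[-400, -328, -304]; [-344, -288, -200]; [-296, -288]; [-400, -272, -168]; [-392, -304, -272]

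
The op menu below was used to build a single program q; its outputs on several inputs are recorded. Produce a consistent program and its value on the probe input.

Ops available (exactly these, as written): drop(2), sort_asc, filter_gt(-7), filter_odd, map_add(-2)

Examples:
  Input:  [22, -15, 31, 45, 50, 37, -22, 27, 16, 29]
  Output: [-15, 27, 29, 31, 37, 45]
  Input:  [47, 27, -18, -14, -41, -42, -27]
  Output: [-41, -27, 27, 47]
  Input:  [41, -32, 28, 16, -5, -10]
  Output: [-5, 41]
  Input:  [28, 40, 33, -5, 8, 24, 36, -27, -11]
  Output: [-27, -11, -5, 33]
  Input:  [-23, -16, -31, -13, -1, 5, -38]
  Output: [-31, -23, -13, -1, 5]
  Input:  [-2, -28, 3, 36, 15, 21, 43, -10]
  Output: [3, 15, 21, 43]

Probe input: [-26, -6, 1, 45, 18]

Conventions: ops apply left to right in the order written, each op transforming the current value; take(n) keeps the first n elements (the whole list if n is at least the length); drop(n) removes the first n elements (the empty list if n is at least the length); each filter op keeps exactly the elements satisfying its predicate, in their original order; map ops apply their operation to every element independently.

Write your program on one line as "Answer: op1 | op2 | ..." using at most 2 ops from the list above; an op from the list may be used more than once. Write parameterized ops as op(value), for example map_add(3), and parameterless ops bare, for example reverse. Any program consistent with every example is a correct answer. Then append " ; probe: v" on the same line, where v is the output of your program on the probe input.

sort_asc | filter_odd ; probe: [1, 45]

Check, running the answer program on each example:
  [22, -15, 31, 45, 50, 37, -22, 27, 16, 29] -> [-22, -15, 16, 22, 27, 29, 31, 37, 45, 50] -> [-15, 27, 29, 31, 37, 45]
  [47, 27, -18, -14, -41, -42, -27] -> [-42, -41, -27, -18, -14, 27, 47] -> [-41, -27, 27, 47]
  [41, -32, 28, 16, -5, -10] -> [-32, -10, -5, 16, 28, 41] -> [-5, 41]
  [28, 40, 33, -5, 8, 24, 36, -27, -11] -> [-27, -11, -5, 8, 24, 28, 33, 36, 40] -> [-27, -11, -5, 33]
  [-23, -16, -31, -13, -1, 5, -38] -> [-38, -31, -23, -16, -13, -1, 5] -> [-31, -23, -13, -1, 5]
  [-2, -28, 3, 36, 15, 21, 43, -10] -> [-28, -10, -2, 3, 15, 21, 36, 43] -> [3, 15, 21, 43]
  probe: [-26, -6, 1, 45, 18] -> [-26, -6, 1, 18, 45] -> [1, 45]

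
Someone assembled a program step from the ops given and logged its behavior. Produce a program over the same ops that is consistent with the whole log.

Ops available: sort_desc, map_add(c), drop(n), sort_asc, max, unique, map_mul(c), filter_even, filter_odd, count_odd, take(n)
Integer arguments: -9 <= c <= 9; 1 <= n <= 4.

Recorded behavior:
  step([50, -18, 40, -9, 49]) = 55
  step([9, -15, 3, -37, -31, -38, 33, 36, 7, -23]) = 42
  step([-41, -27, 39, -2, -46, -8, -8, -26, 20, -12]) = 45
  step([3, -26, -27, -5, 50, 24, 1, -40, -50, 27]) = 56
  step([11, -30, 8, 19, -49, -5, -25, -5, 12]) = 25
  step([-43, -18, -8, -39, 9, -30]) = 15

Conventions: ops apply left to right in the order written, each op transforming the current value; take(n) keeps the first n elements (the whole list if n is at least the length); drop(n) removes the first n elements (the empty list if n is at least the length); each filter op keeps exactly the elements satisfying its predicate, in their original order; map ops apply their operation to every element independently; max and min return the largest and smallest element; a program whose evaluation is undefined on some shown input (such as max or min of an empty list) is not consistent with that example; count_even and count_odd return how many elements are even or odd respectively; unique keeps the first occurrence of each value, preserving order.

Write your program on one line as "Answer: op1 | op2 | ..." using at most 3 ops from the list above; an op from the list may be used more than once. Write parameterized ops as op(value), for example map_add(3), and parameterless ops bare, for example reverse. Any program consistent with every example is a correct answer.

map_add(6) | drop(2) | max

Check, running the answer program on each example:
  [50, -18, 40, -9, 49] -> [56, -12, 46, -3, 55] -> [46, -3, 55] -> 55
  [9, -15, 3, -37, -31, -38, 33, 36, 7, -23] -> [15, -9, 9, -31, -25, -32, 39, 42, 13, -17] -> [9, -31, -25, -32, 39, 42, 13, -17] -> 42
  [-41, -27, 39, -2, -46, -8, -8, -26, 20, -12] -> [-35, -21, 45, 4, -40, -2, -2, -20, 26, -6] -> [45, 4, -40, -2, -2, -20, 26, -6] -> 45
  [3, -26, -27, -5, 50, 24, 1, -40, -50, 27] -> [9, -20, -21, 1, 56, 30, 7, -34, -44, 33] -> [-21, 1, 56, 30, 7, -34, -44, 33] -> 56
  [11, -30, 8, 19, -49, -5, -25, -5, 12] -> [17, -24, 14, 25, -43, 1, -19, 1, 18] -> [14, 25, -43, 1, -19, 1, 18] -> 25
  [-43, -18, -8, -39, 9, -30] -> [-37, -12, -2, -33, 15, -24] -> [-2, -33, 15, -24] -> 15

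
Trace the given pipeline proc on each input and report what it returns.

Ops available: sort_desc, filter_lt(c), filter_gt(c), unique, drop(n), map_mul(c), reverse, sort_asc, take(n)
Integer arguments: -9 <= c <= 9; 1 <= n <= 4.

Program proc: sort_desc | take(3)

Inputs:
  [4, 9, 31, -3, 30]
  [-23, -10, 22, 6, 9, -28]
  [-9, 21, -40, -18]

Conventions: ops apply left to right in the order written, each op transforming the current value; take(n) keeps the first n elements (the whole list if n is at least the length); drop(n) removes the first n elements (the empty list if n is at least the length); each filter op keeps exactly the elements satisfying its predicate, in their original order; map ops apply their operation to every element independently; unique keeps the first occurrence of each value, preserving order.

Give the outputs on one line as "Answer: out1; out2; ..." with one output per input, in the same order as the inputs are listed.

Execution, op by op:
  [4, 9, 31, -3, 30] -> [31, 30, 9, 4, -3] -> [31, 30, 9]
  [-23, -10, 22, 6, 9, -28] -> [22, 9, 6, -10, -23, -28] -> [22, 9, 6]
  [-9, 21, -40, -18] -> [21, -9, -18, -40] -> [21, -9, -18]

[31, 30, 9]; [22, 9, 6]; [21, -9, -18]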